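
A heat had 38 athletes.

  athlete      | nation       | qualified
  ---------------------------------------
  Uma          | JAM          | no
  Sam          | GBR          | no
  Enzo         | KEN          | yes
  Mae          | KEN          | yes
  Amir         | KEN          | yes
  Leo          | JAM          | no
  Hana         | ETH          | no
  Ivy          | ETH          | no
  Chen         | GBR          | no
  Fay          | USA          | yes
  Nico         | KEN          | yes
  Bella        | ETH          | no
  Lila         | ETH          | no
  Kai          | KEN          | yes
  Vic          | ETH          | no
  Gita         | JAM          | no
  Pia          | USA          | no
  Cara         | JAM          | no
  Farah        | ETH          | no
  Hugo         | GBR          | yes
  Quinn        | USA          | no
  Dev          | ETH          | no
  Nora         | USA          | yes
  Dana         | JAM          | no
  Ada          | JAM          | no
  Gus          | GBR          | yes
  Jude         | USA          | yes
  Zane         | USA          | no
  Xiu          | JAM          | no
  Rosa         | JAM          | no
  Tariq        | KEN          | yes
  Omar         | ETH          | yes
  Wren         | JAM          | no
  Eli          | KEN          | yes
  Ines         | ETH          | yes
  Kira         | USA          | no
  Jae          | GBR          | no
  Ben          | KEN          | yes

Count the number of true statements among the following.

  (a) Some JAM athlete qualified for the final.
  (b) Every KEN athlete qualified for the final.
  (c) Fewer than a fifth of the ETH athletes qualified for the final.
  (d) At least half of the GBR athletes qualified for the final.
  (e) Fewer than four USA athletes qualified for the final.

(a) JAM: |A| = 9, |A ∩ B| = 0; needs A ∩ B ≠ ∅ (|A ∩ B| ≥ 1) — false.
(b) KEN: |A| = 8, |A ∩ B| = 8; needs A ⊆ B, i.e. every element of A is in B (|A ∖ B| = 0) — true.
(c) ETH: |A| = 9, |A ∩ B| = 2; needs |A ∩ B| / |A| < 1/5 — false.
(d) GBR: |A| = 5, |A ∩ B| = 2; needs |A ∩ B| ≥ |A ∖ B| — false.
(e) USA: |A| = 7, |A ∩ B| = 3; needs |A ∩ B| < 4 — true.

2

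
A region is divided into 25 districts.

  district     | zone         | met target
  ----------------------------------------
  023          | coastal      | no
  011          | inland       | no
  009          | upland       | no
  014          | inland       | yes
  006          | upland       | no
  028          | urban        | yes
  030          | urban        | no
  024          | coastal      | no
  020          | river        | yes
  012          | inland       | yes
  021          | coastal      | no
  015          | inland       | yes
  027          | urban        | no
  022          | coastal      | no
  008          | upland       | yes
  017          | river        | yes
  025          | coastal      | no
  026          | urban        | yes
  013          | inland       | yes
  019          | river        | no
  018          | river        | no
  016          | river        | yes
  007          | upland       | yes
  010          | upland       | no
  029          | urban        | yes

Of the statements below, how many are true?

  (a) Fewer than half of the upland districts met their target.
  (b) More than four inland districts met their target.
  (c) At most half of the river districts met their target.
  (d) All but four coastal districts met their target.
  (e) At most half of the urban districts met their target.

1

(a) upland: |A| = 5, |A ∩ B| = 2; needs |A ∩ B| < |A ∖ B| — true.
(b) inland: |A| = 5, |A ∩ B| = 4; needs |A ∩ B| > 4 — false.
(c) river: |A| = 5, |A ∩ B| = 3; needs |A ∩ B| ≤ |A ∖ B| — false.
(d) coastal: |A| = 5, |A ∩ B| = 0; needs |A ∖ B| = 4 — false.
(e) urban: |A| = 5, |A ∩ B| = 3; needs |A ∩ B| ≤ |A ∖ B| — false.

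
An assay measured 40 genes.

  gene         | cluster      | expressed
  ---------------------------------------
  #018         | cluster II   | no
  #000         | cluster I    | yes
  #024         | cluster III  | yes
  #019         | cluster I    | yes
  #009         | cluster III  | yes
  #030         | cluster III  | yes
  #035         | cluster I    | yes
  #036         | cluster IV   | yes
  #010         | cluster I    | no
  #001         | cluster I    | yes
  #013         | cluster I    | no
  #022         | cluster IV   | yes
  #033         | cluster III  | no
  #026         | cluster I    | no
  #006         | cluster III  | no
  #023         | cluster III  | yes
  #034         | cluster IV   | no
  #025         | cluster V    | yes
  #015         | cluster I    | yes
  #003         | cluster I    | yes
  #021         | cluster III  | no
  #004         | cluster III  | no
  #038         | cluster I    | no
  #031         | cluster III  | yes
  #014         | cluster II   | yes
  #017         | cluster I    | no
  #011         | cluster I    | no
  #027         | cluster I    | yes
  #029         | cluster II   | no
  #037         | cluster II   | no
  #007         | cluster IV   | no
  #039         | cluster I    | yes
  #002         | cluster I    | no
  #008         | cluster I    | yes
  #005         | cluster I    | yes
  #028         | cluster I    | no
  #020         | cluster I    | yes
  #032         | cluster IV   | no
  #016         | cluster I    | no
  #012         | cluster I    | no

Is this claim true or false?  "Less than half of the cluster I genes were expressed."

False

'Less than half of the cluster I genes were expressed' holds iff |A ∩ B| < |A ∖ B|.
|A| = 21, |A ∩ B| = 11, |A ∖ B| = 10.
11 > 10, so the statement is false.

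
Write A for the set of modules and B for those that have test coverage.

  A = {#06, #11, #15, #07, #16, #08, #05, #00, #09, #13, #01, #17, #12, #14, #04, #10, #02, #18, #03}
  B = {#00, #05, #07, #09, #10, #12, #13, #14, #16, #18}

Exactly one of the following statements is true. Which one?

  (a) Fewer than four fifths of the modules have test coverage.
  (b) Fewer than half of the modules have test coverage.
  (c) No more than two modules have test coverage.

(a)

|A| = 19, |A ∩ B| = 10, |A ∖ B| = 9.
(a) requires |A ∩ B| / |A| < 4/5: true.
(b) requires |A ∩ B| < |A ∖ B|: false.
(c) requires |A ∩ B| ≤ 2: false.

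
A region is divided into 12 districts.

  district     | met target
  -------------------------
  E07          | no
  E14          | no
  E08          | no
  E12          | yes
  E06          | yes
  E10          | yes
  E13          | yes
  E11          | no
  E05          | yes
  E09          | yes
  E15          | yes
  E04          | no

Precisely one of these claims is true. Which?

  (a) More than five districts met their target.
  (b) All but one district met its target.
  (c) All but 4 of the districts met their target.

|A| = 12, |A ∩ B| = 7, |A ∖ B| = 5.
(a) requires |A ∩ B| > 5: true.
(b) requires |A ∖ B| = 1: false.
(c) requires |A ∖ B| = 4: false.

(a)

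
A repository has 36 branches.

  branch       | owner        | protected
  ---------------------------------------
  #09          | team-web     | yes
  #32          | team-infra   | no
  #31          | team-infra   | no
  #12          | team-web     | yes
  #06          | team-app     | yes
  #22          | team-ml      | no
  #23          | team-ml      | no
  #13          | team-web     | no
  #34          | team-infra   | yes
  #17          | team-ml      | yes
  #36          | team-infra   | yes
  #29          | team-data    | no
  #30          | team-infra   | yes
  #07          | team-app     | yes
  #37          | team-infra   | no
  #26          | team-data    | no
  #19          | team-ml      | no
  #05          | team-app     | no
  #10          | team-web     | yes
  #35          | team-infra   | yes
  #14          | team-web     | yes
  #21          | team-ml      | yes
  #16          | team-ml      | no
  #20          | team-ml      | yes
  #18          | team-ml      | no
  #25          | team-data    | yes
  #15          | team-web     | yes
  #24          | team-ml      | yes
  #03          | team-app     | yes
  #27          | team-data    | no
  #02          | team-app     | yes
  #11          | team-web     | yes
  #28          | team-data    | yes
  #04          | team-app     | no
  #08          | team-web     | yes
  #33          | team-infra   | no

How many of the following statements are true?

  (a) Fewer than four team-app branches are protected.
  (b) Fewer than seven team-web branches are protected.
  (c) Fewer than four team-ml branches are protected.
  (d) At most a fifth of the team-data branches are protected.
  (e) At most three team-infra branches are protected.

(a) team-app: |A| = 6, |A ∩ B| = 4; needs |A ∩ B| < 4 — false.
(b) team-web: |A| = 8, |A ∩ B| = 7; needs |A ∩ B| < 7 — false.
(c) team-ml: |A| = 9, |A ∩ B| = 4; needs |A ∩ B| < 4 — false.
(d) team-data: |A| = 5, |A ∩ B| = 2; needs |A ∩ B| / |A| ≤ 1/5 — false.
(e) team-infra: |A| = 8, |A ∩ B| = 4; needs |A ∩ B| ≤ 3 — false.

0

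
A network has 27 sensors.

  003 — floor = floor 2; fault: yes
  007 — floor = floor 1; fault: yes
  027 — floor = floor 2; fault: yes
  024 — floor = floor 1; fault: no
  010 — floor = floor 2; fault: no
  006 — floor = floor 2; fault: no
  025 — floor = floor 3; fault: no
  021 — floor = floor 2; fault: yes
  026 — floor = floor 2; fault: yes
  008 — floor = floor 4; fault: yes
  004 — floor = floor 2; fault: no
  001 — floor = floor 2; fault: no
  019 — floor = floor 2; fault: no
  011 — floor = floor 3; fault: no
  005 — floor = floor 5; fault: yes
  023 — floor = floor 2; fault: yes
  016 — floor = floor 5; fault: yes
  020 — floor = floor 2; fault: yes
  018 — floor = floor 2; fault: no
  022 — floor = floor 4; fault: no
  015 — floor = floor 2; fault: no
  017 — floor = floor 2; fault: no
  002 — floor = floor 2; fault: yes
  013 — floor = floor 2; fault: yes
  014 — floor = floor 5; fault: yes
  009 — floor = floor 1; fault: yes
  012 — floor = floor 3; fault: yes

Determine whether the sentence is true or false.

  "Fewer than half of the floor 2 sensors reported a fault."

'Fewer than half of the floor 2 sensors reported a fault' holds iff |A ∩ B| < |A ∖ B|.
|A| = 16, |A ∩ B| = 8, |A ∖ B| = 8.
8 = 8, so the statement is false.

False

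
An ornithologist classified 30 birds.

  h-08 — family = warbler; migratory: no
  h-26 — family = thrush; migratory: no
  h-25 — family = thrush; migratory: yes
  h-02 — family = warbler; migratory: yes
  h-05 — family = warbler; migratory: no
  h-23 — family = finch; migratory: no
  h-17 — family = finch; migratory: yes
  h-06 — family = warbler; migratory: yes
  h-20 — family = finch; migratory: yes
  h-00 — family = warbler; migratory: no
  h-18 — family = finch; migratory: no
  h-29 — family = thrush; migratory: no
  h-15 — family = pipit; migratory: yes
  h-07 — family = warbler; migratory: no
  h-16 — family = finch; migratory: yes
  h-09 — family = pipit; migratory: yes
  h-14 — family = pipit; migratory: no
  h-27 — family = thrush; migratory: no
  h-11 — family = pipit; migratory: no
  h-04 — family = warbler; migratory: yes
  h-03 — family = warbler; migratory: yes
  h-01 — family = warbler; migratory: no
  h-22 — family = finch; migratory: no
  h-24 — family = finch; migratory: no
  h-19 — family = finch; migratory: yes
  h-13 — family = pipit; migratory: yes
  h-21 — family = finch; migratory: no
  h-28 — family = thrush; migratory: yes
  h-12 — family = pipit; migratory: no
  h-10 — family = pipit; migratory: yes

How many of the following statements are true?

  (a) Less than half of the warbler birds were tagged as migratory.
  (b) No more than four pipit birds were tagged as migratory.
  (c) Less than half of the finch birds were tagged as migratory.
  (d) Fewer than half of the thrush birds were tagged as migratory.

(a) warbler: |A| = 9, |A ∩ B| = 4; needs |A ∩ B| < |A ∖ B| — true.
(b) pipit: |A| = 7, |A ∩ B| = 4; needs |A ∩ B| ≤ 4 — true.
(c) finch: |A| = 9, |A ∩ B| = 4; needs |A ∩ B| < |A ∖ B| — true.
(d) thrush: |A| = 5, |A ∩ B| = 2; needs |A ∩ B| < |A ∖ B| — true.

4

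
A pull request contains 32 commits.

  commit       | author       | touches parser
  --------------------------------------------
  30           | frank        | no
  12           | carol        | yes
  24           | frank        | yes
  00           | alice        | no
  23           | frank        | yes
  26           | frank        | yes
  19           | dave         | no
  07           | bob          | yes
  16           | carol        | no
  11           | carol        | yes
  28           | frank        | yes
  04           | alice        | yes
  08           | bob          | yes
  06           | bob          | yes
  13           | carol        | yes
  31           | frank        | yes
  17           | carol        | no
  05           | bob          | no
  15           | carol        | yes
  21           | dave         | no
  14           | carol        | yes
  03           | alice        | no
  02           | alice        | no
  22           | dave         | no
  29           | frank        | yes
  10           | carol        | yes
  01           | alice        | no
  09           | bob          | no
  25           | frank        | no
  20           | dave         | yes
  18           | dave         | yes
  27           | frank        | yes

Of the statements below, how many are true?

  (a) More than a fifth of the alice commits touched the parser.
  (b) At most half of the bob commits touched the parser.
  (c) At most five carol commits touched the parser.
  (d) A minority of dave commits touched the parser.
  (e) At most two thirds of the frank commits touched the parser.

1

(a) alice: |A| = 5, |A ∩ B| = 1; needs |A ∩ B| / |A| > 1/5 — false.
(b) bob: |A| = 5, |A ∩ B| = 3; needs |A ∩ B| ≤ |A ∖ B| — false.
(c) carol: |A| = 8, |A ∩ B| = 6; needs |A ∩ B| ≤ 5 — false.
(d) dave: |A| = 5, |A ∩ B| = 2; needs |A ∩ B| < |A ∖ B| — true.
(e) frank: |A| = 9, |A ∩ B| = 7; needs |A ∩ B| / |A| ≤ 2/3 — false.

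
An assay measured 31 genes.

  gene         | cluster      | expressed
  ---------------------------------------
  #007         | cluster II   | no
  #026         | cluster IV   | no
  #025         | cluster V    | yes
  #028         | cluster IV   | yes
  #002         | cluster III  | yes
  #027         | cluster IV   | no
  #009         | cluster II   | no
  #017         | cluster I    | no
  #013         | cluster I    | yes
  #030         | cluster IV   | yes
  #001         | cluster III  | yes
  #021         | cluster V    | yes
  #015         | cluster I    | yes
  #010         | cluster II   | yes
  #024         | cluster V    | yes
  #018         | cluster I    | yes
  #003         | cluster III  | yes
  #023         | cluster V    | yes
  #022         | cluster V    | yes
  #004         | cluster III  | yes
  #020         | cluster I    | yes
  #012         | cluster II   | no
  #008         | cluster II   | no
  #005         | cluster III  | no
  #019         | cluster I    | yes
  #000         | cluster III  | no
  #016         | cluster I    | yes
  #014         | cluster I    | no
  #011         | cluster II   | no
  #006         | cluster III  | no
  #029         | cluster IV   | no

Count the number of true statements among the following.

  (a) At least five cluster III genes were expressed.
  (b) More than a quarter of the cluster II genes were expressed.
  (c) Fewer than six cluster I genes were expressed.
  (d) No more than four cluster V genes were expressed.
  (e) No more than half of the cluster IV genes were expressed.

1

(a) cluster III: |A| = 7, |A ∩ B| = 4; needs |A ∩ B| ≥ 5 — false.
(b) cluster II: |A| = 6, |A ∩ B| = 1; needs |A ∩ B| / |A| > 1/4 — false.
(c) cluster I: |A| = 8, |A ∩ B| = 6; needs |A ∩ B| < 6 — false.
(d) cluster V: |A| = 5, |A ∩ B| = 5; needs |A ∩ B| ≤ 4 — false.
(e) cluster IV: |A| = 5, |A ∩ B| = 2; needs |A ∩ B| ≤ |A ∖ B| — true.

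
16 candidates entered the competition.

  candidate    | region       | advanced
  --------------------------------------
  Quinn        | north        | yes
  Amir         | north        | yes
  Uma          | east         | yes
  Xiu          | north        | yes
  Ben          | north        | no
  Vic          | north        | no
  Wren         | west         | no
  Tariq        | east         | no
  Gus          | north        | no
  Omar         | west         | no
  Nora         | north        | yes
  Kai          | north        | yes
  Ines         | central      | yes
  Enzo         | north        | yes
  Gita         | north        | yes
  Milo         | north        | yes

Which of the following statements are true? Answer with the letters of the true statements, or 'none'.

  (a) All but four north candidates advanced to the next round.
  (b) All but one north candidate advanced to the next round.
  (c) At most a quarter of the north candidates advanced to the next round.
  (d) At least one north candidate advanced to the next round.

(d)

|A| = 11, |A ∩ B| = 8, |A ∖ B| = 3.
(a) |A ∖ B| = 4: fails.
(b) |A ∖ B| = 1: fails.
(c) |A ∩ B| / |A| ≤ 1/4: fails.
(d) A ∩ B ≠ ∅ (|A ∩ B| ≥ 1): holds.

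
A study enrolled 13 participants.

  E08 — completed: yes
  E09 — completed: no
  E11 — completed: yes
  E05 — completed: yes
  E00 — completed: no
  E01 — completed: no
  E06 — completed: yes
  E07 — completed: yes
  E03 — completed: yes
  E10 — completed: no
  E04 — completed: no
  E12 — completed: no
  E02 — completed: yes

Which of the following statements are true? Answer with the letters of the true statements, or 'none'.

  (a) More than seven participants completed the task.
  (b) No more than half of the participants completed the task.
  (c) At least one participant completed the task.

|A| = 13, |A ∩ B| = 7, |A ∖ B| = 6.
(a) |A ∩ B| > 7: fails.
(b) |A ∩ B| ≤ |A ∖ B|: fails.
(c) A ∩ B ≠ ∅ (|A ∩ B| ≥ 1): holds.

(c)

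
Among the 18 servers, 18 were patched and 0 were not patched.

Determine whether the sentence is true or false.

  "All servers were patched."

True

Truth condition: A ⊆ B, i.e. every element of A is in B (|A ∖ B| = 0).
|A| = 18, |A ∩ B| = 18, |A ∖ B| = 0.
So the statement is true.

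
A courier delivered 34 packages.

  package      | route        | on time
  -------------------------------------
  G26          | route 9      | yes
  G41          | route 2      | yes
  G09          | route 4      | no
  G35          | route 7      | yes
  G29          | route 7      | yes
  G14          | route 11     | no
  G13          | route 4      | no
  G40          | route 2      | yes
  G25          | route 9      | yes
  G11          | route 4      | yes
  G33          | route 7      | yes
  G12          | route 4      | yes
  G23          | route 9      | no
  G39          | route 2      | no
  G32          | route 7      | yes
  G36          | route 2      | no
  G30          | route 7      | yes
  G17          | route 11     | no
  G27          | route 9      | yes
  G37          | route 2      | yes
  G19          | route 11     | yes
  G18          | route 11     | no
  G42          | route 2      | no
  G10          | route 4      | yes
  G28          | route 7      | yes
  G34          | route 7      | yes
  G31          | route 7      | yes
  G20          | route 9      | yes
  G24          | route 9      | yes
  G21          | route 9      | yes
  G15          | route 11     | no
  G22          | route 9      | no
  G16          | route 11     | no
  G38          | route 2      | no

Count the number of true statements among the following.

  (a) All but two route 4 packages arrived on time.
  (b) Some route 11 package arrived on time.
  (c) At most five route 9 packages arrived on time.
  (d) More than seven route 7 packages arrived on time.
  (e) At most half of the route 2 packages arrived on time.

(a) route 4: |A| = 5, |A ∩ B| = 3; needs |A ∖ B| = 2 — true.
(b) route 11: |A| = 6, |A ∩ B| = 1; needs A ∩ B ≠ ∅ (|A ∩ B| ≥ 1) — true.
(c) route 9: |A| = 8, |A ∩ B| = 6; needs |A ∩ B| ≤ 5 — false.
(d) route 7: |A| = 8, |A ∩ B| = 8; needs |A ∩ B| > 7 — true.
(e) route 2: |A| = 7, |A ∩ B| = 3; needs |A ∩ B| ≤ |A ∖ B| — true.

4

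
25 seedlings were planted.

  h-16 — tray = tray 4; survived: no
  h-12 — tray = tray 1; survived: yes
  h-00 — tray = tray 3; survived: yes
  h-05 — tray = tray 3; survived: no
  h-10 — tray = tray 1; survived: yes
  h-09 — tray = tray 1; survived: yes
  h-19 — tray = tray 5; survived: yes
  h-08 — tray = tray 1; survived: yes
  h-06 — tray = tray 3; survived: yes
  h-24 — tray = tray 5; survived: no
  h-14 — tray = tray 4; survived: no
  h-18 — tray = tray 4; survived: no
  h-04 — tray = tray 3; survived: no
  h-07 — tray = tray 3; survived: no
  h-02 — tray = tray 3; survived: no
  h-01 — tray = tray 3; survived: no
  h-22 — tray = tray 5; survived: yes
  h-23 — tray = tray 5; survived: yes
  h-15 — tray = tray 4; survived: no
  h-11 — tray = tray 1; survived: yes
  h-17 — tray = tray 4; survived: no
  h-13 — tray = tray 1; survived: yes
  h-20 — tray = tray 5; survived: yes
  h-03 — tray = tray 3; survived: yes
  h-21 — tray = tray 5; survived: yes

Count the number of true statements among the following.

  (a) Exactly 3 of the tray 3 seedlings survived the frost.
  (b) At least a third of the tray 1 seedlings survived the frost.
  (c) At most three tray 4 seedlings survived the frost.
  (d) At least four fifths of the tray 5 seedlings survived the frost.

(a) tray 3: |A| = 8, |A ∩ B| = 3; needs |A ∩ B| = 3 — true.
(b) tray 1: |A| = 6, |A ∩ B| = 6; needs |A ∩ B| / |A| ≥ 1/3 — true.
(c) tray 4: |A| = 5, |A ∩ B| = 0; needs |A ∩ B| ≤ 3 — true.
(d) tray 5: |A| = 6, |A ∩ B| = 5; needs |A ∩ B| / |A| ≥ 4/5 — true.

4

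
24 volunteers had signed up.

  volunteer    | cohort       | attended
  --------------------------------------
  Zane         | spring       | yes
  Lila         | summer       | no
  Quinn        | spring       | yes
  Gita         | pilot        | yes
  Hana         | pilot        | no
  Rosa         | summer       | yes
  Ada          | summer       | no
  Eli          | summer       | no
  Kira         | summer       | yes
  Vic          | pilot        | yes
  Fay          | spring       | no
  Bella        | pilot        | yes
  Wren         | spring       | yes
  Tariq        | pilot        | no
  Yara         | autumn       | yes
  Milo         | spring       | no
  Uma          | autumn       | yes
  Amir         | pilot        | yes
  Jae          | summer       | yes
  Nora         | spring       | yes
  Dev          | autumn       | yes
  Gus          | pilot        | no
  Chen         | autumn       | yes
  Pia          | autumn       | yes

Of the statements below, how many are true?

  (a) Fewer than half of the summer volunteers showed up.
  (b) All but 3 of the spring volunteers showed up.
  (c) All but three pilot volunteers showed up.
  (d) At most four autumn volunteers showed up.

1

(a) summer: |A| = 6, |A ∩ B| = 3; needs |A ∩ B| < |A ∖ B| — false.
(b) spring: |A| = 6, |A ∩ B| = 4; needs |A ∖ B| = 3 — false.
(c) pilot: |A| = 7, |A ∩ B| = 4; needs |A ∖ B| = 3 — true.
(d) autumn: |A| = 5, |A ∩ B| = 5; needs |A ∩ B| ≤ 4 — false.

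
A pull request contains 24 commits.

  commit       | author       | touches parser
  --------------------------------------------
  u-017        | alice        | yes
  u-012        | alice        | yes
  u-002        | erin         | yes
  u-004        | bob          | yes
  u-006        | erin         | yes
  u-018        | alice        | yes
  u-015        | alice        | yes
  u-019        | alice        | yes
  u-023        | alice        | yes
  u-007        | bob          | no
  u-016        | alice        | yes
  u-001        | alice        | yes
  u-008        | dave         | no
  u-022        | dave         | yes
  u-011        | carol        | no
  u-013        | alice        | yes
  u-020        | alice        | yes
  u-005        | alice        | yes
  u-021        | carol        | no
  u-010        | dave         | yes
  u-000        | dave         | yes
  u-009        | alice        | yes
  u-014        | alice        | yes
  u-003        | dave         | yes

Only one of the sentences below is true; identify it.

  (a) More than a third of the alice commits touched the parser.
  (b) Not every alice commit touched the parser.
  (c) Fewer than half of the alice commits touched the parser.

|A| = 13, |A ∩ B| = 13, |A ∖ B| = 0.
(a) requires |A ∩ B| / |A| > 1/3: true.
(b) requires A ⊄ B (|A ∖ B| ≥ 1): false.
(c) requires |A ∩ B| < |A ∖ B|: false.

(a)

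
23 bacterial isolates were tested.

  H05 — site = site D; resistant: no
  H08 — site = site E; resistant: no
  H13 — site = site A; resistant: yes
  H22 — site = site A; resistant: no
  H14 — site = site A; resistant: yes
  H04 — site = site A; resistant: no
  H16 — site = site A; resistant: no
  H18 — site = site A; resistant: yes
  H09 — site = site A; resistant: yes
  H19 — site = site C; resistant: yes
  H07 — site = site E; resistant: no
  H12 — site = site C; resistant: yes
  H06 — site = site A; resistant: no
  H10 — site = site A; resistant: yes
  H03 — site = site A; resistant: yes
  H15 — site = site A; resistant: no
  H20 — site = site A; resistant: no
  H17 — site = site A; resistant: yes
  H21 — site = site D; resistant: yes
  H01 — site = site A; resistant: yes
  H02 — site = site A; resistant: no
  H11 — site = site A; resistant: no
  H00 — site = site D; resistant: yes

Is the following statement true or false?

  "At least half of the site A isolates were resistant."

True

'At least half of the site A isolates were resistant' holds iff |A ∩ B| ≥ |A ∖ B|.
|A| = 16, |A ∩ B| = 8, |A ∖ B| = 8.
8 = 8, so the statement is true.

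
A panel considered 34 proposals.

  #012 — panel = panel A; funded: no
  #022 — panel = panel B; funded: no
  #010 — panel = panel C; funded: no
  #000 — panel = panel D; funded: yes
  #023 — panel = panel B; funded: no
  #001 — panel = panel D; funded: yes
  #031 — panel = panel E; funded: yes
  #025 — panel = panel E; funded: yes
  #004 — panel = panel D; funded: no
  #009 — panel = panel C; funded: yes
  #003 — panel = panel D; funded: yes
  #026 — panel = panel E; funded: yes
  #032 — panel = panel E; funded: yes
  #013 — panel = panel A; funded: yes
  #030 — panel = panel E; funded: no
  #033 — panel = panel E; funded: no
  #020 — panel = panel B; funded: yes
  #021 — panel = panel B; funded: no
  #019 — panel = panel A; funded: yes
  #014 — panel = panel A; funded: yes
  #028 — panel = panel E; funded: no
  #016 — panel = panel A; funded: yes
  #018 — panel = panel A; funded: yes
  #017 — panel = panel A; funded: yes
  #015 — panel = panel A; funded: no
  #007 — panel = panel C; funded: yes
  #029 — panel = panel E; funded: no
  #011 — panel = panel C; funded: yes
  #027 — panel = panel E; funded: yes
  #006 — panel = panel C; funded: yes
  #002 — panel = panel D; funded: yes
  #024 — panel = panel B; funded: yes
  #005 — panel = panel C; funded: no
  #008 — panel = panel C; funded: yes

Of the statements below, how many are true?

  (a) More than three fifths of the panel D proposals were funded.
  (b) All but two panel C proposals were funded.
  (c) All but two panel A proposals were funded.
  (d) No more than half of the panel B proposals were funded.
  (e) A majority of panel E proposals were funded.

5

(a) panel D: |A| = 5, |A ∩ B| = 4; needs |A ∩ B| / |A| > 3/5 — true.
(b) panel C: |A| = 7, |A ∩ B| = 5; needs |A ∖ B| = 2 — true.
(c) panel A: |A| = 8, |A ∩ B| = 6; needs |A ∖ B| = 2 — true.
(d) panel B: |A| = 5, |A ∩ B| = 2; needs |A ∩ B| ≤ |A ∖ B| — true.
(e) panel E: |A| = 9, |A ∩ B| = 5; needs |A ∩ B| > |A ∖ B| — true.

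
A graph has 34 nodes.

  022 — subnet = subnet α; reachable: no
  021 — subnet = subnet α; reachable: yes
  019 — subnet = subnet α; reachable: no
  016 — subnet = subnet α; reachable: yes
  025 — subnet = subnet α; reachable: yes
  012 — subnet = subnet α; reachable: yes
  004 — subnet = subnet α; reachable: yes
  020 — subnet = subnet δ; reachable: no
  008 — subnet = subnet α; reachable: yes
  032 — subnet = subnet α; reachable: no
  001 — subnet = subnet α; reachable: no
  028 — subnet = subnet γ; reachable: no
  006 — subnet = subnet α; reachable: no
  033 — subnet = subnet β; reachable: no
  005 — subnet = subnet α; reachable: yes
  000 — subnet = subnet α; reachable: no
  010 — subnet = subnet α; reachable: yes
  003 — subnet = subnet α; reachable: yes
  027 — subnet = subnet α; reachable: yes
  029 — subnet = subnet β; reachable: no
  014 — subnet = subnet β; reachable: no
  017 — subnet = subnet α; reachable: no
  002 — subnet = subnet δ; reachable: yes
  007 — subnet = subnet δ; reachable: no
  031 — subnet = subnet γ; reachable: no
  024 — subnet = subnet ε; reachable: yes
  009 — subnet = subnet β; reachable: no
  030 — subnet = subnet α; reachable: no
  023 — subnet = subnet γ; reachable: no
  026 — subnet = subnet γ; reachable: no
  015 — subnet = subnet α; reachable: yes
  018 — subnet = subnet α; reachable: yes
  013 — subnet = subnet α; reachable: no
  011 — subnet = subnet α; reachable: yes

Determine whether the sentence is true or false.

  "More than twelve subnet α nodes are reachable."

True

'More than twelve subnet α nodes are reachable' holds iff |A ∩ B| > 12.
|A| = 22, |A ∩ B| = 13, |A ∖ B| = 9.
|A ∩ B| = 13, so the statement is true.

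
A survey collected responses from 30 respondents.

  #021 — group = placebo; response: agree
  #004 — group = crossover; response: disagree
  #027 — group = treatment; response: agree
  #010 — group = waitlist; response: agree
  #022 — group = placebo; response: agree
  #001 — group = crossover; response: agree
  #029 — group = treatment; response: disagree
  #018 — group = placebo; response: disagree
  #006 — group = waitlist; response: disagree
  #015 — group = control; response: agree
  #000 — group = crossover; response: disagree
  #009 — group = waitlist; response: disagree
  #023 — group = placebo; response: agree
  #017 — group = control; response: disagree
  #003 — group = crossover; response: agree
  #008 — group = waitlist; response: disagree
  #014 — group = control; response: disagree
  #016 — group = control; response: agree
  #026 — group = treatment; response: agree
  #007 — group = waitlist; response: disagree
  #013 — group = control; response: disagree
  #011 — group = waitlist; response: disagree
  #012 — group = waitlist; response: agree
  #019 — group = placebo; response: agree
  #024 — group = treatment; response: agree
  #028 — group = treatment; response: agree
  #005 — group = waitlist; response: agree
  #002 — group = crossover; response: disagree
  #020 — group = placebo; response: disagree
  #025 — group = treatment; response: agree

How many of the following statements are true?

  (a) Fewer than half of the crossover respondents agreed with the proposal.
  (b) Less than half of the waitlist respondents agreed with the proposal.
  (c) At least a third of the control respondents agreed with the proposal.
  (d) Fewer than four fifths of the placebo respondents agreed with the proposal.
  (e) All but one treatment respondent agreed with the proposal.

5

(a) crossover: |A| = 5, |A ∩ B| = 2; needs |A ∩ B| < |A ∖ B| — true.
(b) waitlist: |A| = 8, |A ∩ B| = 3; needs |A ∩ B| < |A ∖ B| — true.
(c) control: |A| = 5, |A ∩ B| = 2; needs |A ∩ B| / |A| ≥ 1/3 — true.
(d) placebo: |A| = 6, |A ∩ B| = 4; needs |A ∩ B| / |A| < 4/5 — true.
(e) treatment: |A| = 6, |A ∩ B| = 5; needs |A ∖ B| = 1 — true.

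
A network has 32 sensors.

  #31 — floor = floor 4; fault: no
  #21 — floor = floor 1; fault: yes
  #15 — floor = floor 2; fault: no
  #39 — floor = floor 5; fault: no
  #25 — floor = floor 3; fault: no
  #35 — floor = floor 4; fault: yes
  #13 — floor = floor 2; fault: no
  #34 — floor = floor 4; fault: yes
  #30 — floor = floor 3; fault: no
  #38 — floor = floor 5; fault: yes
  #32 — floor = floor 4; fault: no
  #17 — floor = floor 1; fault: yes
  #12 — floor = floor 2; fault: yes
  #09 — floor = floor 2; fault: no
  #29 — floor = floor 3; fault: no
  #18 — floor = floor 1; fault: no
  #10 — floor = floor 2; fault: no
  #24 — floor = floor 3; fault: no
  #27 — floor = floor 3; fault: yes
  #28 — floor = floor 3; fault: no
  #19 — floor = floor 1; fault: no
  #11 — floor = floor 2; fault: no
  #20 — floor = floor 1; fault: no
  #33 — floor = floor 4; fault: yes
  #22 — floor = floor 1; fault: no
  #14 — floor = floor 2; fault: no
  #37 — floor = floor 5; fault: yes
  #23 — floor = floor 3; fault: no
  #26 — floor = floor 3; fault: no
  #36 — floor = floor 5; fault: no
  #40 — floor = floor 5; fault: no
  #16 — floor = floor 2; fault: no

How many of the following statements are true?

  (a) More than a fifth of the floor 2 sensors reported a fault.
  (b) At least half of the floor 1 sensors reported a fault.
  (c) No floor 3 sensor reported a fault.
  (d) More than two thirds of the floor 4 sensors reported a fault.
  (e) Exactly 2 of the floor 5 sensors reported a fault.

(a) floor 2: |A| = 8, |A ∩ B| = 1; needs |A ∩ B| / |A| > 1/5 — false.
(b) floor 1: |A| = 6, |A ∩ B| = 2; needs |A ∩ B| ≥ |A ∖ B| — false.
(c) floor 3: |A| = 8, |A ∩ B| = 1; needs A ∩ B = ∅ (|A ∩ B| = 0) — false.
(d) floor 4: |A| = 5, |A ∩ B| = 3; needs |A ∩ B| / |A| > 2/3 — false.
(e) floor 5: |A| = 5, |A ∩ B| = 2; needs |A ∩ B| = 2 — true.

1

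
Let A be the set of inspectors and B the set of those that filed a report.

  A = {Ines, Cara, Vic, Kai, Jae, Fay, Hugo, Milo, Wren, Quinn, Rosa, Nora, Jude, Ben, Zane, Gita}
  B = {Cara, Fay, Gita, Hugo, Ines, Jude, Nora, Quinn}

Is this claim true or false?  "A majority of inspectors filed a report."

'A majority of inspectors filed a report' holds iff |A ∩ B| > |A ∖ B|.
|A| = 16, |A ∩ B| = 8, |A ∖ B| = 8.
8 = 8, so the statement is false.

False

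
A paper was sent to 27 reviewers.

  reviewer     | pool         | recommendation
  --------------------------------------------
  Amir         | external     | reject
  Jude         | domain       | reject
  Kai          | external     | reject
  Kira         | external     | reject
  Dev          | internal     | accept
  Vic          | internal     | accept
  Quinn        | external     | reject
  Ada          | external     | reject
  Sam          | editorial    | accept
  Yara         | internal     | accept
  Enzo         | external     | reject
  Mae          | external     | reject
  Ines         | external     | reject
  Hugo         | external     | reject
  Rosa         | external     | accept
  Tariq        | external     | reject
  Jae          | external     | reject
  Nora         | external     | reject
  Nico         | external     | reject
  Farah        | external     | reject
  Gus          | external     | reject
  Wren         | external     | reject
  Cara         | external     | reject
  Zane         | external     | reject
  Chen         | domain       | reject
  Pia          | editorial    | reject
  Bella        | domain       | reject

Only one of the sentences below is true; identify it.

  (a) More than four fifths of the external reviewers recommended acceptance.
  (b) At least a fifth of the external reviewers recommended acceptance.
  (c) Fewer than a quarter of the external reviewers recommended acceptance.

|A| = 19, |A ∩ B| = 1, |A ∖ B| = 18.
(a) requires |A ∩ B| / |A| > 4/5: false.
(b) requires |A ∩ B| / |A| ≥ 1/5: false.
(c) requires |A ∩ B| / |A| < 1/4: true.

(c)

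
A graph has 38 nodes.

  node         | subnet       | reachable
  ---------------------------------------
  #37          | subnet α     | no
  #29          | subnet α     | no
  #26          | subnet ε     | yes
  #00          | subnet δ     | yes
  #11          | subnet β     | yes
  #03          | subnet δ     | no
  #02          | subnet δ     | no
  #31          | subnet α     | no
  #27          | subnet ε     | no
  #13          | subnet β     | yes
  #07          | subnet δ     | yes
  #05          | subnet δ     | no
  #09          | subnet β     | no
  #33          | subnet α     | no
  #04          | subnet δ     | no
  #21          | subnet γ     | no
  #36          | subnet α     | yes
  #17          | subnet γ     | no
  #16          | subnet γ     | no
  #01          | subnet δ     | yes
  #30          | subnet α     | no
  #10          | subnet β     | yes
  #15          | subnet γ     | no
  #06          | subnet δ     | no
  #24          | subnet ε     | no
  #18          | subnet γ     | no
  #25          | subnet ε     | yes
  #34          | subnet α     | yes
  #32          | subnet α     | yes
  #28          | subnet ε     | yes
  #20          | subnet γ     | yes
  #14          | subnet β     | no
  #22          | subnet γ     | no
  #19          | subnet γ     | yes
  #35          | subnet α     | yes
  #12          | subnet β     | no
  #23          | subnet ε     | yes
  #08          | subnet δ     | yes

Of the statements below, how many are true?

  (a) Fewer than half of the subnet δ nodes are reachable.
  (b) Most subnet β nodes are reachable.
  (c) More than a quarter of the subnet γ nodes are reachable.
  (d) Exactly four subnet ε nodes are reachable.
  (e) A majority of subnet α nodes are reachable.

2

(a) subnet δ: |A| = 9, |A ∩ B| = 4; needs |A ∩ B| < |A ∖ B| — true.
(b) subnet β: |A| = 6, |A ∩ B| = 3; needs |A ∩ B| > |A ∖ B| — false.
(c) subnet γ: |A| = 8, |A ∩ B| = 2; needs |A ∩ B| / |A| > 1/4 — false.
(d) subnet ε: |A| = 6, |A ∩ B| = 4; needs |A ∩ B| = 4 — true.
(e) subnet α: |A| = 9, |A ∩ B| = 4; needs |A ∩ B| > |A ∖ B| — false.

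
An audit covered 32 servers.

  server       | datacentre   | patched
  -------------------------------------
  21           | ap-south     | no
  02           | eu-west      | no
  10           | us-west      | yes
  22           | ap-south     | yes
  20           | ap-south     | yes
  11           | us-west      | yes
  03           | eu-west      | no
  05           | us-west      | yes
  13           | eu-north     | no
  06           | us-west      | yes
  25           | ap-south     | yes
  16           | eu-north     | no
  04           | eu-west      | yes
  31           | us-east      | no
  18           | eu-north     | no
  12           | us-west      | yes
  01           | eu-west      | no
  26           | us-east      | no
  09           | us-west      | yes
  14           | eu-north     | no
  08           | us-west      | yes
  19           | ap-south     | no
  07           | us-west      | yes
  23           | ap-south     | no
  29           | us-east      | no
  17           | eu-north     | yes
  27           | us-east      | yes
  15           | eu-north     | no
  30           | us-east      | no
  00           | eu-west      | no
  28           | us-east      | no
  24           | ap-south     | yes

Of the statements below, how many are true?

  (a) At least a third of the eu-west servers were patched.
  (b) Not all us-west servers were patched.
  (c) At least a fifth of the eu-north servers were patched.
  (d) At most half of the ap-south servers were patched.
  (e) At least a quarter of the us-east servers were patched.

0

(a) eu-west: |A| = 5, |A ∩ B| = 1; needs |A ∩ B| / |A| ≥ 1/3 — false.
(b) us-west: |A| = 8, |A ∩ B| = 8; needs A ⊄ B (|A ∖ B| ≥ 1) — false.
(c) eu-north: |A| = 6, |A ∩ B| = 1; needs |A ∩ B| / |A| ≥ 1/5 — false.
(d) ap-south: |A| = 7, |A ∩ B| = 4; needs |A ∩ B| ≤ |A ∖ B| — false.
(e) us-east: |A| = 6, |A ∩ B| = 1; needs |A ∩ B| / |A| ≥ 1/4 — false.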